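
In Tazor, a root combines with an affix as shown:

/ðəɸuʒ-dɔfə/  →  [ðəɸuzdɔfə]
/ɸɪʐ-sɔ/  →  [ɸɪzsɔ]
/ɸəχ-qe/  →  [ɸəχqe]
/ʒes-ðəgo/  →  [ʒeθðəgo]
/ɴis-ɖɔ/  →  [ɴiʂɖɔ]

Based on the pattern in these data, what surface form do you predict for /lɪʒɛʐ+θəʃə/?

[lɪʒɛðθəʃə]

The data show regressive place assimilation: /ʒ/ → [z] before /d/; /ʐ/ → [z] before /s/; /s/ → [θ] before /ð/; /s/ → [ʂ] before /ɖ/. In each pair only place changes, matching the following consonant, while manner and voice stay constant.
No alternation appears in [ɸəχqe]: there the adjacent consonants already agree in place (/χ/ and /q/ are both uvular), so this form is consistent with the same rule.
The rule targets /ʐ/ (voiced retroflex fricative), which sits before the trigger /θ/ (dental).
A voiced dental fricative is [ð], so the surface segment is [ð].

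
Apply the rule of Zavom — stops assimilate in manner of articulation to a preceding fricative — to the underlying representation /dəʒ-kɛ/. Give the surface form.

The rule targets /k/ (voiceless velar stop), which sits after the trigger /ʒ/ (fricative).
A voiceless velar fricative is [x], so the surface segment is [x].

[dəʒxɛ]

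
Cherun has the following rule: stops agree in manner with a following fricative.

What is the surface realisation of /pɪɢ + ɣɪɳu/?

/ɢ/ is a voiced uvular stop. The following trigger /ɣ/ is a fricative, so /ɢ/ must become a fricative as well.
Changing only its manner to fricative gives [ʁ] — the voiced uvular fricative.

[pɪʁɣɪɳu]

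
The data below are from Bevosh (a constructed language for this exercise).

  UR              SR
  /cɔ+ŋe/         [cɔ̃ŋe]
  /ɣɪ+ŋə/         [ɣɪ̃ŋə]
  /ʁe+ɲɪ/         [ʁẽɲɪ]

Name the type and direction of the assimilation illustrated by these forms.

regressive nasality assimilation (vowel nasalisation)

The vowel /ɔ/ surfaces as nasalised [ɔ̃] next to the following nasal /ŋ/ — it has acquired the [+nasal] feature of its neighbour.
The other forms show the same pattern: /ɪ/ → [ɪ̃] before /ŋ/; /e/ → [ẽ] before /ɲ/ — each time a vowel is nasalised next to a following nasal.
Because the conditioning nasal is to the right of the vowel that changes, the process is regressive (anticipatory).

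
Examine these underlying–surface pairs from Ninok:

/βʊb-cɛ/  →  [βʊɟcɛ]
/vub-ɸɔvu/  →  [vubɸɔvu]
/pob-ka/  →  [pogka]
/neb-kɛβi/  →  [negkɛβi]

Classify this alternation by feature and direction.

regressive place assimilation

Underlying /b/ is realised as [ɟ] next to /c/; /c/ itself does not change.
/b/ is bilabial while /c/ is palatal; the output [ɟ] is palatal, matching the trigger — so the feature that spreads is place.
Manner and voice are unchanged, so the assimilation is partial, not total.
The other alternating form patterns the same way: /b/ → [g] before /k/ (bilabial → velar, matching velar) — only place changes, and always toward the following segment.
No alternation appears in [vubɸɔvu]: there the adjacent consonants already agree in place (/b/ and /ɸ/ are both bilabial), so this form is consistent with the same rule.
Since the segment that changes precedes the conditioning segment, the assimilation is regressive.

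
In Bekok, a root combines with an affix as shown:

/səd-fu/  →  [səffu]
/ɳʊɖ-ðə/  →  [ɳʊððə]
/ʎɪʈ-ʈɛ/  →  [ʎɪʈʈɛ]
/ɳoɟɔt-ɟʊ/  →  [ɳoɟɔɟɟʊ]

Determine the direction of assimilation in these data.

regressive

Underlying /d/ is realised as [f] next to /f/; /f/ itself does not change.
The output [f] is identical to the trigger /f/ — every feature (place, manner, voicing) has been copied — so this is total assimilation.
The other forms behave the same way: /ɖ/ → [ð] before /ð/; /t/ → [ɟ] before /ɟ/ — in each case the output is a copy of the following consonant.
In [ʎɪʈʈɛ] the two consonants at the boundary are already identical (/ʈ/ + /ʈ/), so the rule applies vacuously and nothing changes.
Since the segment that changes precedes the conditioning segment, the assimilation is regressive.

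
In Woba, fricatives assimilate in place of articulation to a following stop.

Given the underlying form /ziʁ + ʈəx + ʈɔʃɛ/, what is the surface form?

/ʁ/ is a voiced uvular fricative. The following trigger /ʈ/ is retroflex, so /ʁ/ must become retroflex as well.
The voiced retroflex fricative is [ʐ], so /ʁ/ → [ʐ].
The same rule applies at the second boundary: /x/ → [ʂ] next to /ʈ/.

[ziʐʈəʂʈɔʃɛ]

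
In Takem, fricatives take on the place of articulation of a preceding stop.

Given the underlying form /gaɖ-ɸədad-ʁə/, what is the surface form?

/ɸ/ is a voiceless bilabial fricative. The preceding trigger /ɖ/ is retroflex, so /ɸ/ must become retroflex as well.
Changing only its place to retroflex gives [ʂ] — the voiceless retroflex fricative.
The same rule applies at the second boundary: /ʁ/ → [z] next to /d/.

[gaɖʂədadzə]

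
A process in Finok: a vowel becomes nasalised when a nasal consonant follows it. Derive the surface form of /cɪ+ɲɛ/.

The vowel /ɪ/ is adjacent to the following nasal /ɲ/, so it acquires [+nasal] and surfaces as [ɪ̃].

[cɪ̃ɲɛ]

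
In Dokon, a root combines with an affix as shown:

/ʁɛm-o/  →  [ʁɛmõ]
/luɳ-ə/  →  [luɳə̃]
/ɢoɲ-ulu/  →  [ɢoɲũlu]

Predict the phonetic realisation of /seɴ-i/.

[seɴĩ]

The data show progressive nasality assimilation (vowel nasalisation): /o/ → [õ] after /m/; /ə/ → [ə̃] after /ɳ/; /u/ → [ũ] after /ɲ/ — a vowel is nasalised by an immediately preceding nasal consonant.
The vowel /i/ is adjacent to the preceding nasal /ɴ/, so it acquires [+nasal] and surfaces as [ĩ].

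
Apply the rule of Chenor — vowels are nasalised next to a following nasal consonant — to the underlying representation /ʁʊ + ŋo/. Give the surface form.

[ʁʊ̃ŋo]

/ʊ/ sits next to the nasal /ŋ/ and is therefore nasalised to [ʊ̃].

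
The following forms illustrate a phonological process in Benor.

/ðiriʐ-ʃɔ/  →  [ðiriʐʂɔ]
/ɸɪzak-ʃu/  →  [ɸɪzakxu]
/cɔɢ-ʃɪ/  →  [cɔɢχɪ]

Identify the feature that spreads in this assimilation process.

place

The segment that alternates is /ʃ/, which surfaces as [ʂ] when adjacent to /ʐ/.
/ʃ/ is postalveolar while /ʐ/ is retroflex; the output [ʂ] is retroflex, matching the trigger — so the feature that spreads is place.
The other alternating forms pattern the same way: /ʃ/ → [x] after /k/ (postalveolar → velar, matching velar); /ʃ/ → [χ] after /ɢ/ (postalveolar → uvular, matching uvular) — only place changes, and always toward the preceding segment.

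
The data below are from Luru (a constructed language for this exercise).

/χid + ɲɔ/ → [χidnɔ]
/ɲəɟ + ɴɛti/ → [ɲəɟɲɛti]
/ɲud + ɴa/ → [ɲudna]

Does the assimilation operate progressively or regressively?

progressive

The segment that alternates is /ɲ/, which surfaces as [n] when adjacent to /d/.
/ɲ/ is palatal while /d/ is alveolar; the output [n] is alveolar, matching the trigger — so the feature that spreads is place.
Checking the remaining alternations: /ɴ/ → [ɲ] after /ɟ/ (uvular → palatal, matching palatal); /ɴ/ → [n] after /d/ (uvular → alveolar, matching alveolar) — only place changes, and always toward the preceding segment.
Since the segment that changes follows the conditioning segment, the assimilation is progressive.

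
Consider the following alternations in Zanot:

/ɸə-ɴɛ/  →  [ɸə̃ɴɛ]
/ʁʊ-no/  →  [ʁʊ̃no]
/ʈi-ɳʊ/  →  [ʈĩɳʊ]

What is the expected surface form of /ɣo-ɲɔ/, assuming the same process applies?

[ɣõɲɔ]

The data show regressive nasality assimilation (vowel nasalisation): /ə/ → [ə̃] before /ɴ/; /ʊ/ → [ʊ̃] before /n/; /i/ → [ĩ] before /ɳ/ — a vowel is nasalised by an immediately following nasal consonant.
The vowel /o/ is adjacent to the following nasal /ɲ/, so it acquires [+nasal] and surfaces as [õ].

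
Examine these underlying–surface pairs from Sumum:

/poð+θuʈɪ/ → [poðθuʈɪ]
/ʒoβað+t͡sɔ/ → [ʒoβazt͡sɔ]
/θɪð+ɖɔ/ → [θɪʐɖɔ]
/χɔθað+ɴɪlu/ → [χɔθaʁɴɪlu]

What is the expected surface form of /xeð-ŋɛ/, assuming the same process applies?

The data show regressive place assimilation: /ð/ → [z] before /t͡s/; /ð/ → [ʐ] before /ɖ/; /ð/ → [ʁ] before /ɴ/. In each pair only place changes, matching the following consonant, while manner and voice stay constant.
No alternation appears in [poðθuʈɪ]: there the adjacent consonants already agree in place (/ð/ and /θ/ are both dental), so this form is consistent with the same rule.
/ð/ is a voiced dental fricative. The following trigger /ŋ/ is velar, so /ð/ must become velar as well.
A voiced velar fricative is [ɣ], so the surface segment is [ɣ].

[xeɣŋɛ]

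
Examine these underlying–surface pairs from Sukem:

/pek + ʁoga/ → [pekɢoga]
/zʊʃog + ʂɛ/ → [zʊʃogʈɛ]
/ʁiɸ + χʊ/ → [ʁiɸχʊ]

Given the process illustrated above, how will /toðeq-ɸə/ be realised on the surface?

[toðeqpə]

The data show progressive manner assimilation: /ʁ/ → [ɢ] after /k/; /ʂ/ → [ʈ] after /g/. In each pair only manner changes, matching the preceding consonant, while place and voice stay constant.
Nothing changes in [ʁiɸχʊ]: there the adjacent consonants already agree in manner (/χ/ and /ɸ/ are both fricatives), so this form is consistent with the same rule.
The rule targets /ɸ/ (voiceless bilabial fricative), which sits after the trigger /q/ (stop).
The voiceless bilabial stop is [p], so /ɸ/ → [p].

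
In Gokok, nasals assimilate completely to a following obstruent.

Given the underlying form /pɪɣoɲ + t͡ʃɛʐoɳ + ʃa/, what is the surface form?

/ɲ/ is the segment targeted by the rule; it sits immediately before /t͡ʃ/, so it assimilates completely and surfaces as [t͡ʃ].
The same rule applies at the second boundary: /ɳ/ → [ʃ] next to /ʃ/.

[pɪɣot͡ʃt͡ʃɛʐoʃʃa]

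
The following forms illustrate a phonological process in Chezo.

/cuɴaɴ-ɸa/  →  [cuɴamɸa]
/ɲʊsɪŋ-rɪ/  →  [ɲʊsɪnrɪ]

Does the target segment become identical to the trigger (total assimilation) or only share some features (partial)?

partial assimilation

The segment that alternates is /ɴ/, which surfaces as [m] when adjacent to /ɸ/.
/ɴ/ is uvular while /ɸ/ is bilabial; the output [m] is bilabial, matching the trigger — so the feature that spreads is place.
Manner and voice are unchanged, so the assimilation is partial, not total.
The same holds elsewhere in the data: /ŋ/ → [n] before /r/ (velar → alveolar, matching alveolar) — only place changes, and always toward the following segment.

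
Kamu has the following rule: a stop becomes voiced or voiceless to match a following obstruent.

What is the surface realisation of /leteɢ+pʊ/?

[leteqpʊ]

/ɢ/ is a voiced uvular stop. The following trigger /p/ is voiceless, so /ɢ/ must become voiceless as well.
Changing only its voicing to voiceless gives [q] — the voiceless uvular stop.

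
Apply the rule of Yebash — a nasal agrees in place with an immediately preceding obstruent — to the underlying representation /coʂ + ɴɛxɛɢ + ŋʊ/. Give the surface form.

[coʂɳɛxɛɢɴʊ]

The rule targets /ɴ/ (voiced uvular nasal), which sits after the trigger /ʂ/ (retroflex).
Changing only its place to retroflex gives [ɳ] — the voiced retroflex nasal.
At the second juncture, /ŋ/ likewise becomes [ɴ] adjacent to /ɢ/.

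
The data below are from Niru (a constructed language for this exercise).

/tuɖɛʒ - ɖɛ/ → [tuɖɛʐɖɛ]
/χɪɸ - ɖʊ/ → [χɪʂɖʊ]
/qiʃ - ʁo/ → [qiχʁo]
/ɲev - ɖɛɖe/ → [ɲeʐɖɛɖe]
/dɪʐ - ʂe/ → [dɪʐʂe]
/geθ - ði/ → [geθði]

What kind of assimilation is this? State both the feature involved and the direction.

Comparing underlying and surface forms, /ʒ/ → [ʐ] is the alternation; the neighbouring /ɖ/ is constant.
/ʒ/ is postalveolar while /ɖ/ is retroflex; the output [ʐ] is retroflex, matching the trigger — so the feature that spreads is place.
Manner and voice are unchanged, so the assimilation is partial, not total.
Checking the remaining alternations: /ɸ/ → [ʂ] before /ɖ/ (bilabial → retroflex, matching retroflex); /ʃ/ → [χ] before /ʁ/ (postalveolar → uvular, matching uvular); /v/ → [ʐ] before /ɖ/ (labiodental → retroflex, matching retroflex) — only place changes, and always toward the following segment.
No alternation appears in [dɪʐʂe], [geθði]: there the adjacent consonants already agree in place (/ʐ/ and /ʂ/ are both retroflex; /θ/ and /ð/ are both dental), so these forms are consistent with the same rule.
Since the segment that changes precedes the conditioning segment, the assimilation is regressive.

regressive place assimilation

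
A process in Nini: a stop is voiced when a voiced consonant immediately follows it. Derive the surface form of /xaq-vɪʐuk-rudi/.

The rule targets /q/ (voiceless uvular stop), which sits before the trigger /v/ (voiced).
The voiced uvular stop is [ɢ], so /q/ → [ɢ].
At the second juncture, /k/ likewise becomes [g] adjacent to /r/.

[xaɢvɪʐugrudi]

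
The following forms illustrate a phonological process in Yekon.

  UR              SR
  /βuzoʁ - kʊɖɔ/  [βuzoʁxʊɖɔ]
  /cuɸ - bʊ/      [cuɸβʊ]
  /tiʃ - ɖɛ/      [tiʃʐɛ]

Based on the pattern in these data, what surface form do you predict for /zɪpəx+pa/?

[zɪpəxɸa]

The data show progressive manner assimilation: /k/ → [x] after /ʁ/; /b/ → [β] after /ɸ/; /ɖ/ → [ʐ] after /ʃ/. In each pair only manner changes, matching the preceding consonant, while place and voice stay constant.
/p/ is a voiceless bilabial stop. The preceding trigger /x/ is a fricative, so /p/ must become a fricative as well.
A voiceless bilabial fricative is [ɸ], so the surface segment is [ɸ].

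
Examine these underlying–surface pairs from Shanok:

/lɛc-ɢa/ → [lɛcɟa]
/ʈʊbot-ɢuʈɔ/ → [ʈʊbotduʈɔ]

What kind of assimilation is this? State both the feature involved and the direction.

progressive place assimilation

Comparing underlying and surface forms, /ɢ/ → [ɟ] is the alternation; the neighbouring /c/ is constant.
/ɢ/ is uvular while /c/ is palatal; the output [ɟ] is palatal, matching the trigger — so the feature that spreads is place.
Manner and voice are unchanged, so the assimilation is partial, not total.
Checking the remaining alternation: /ɢ/ → [d] after /t/ (uvular → alveolar, matching alveolar) — only place changes, and always toward the preceding segment.
Since the segment that changes follows the conditioning segment, the assimilation is progressive.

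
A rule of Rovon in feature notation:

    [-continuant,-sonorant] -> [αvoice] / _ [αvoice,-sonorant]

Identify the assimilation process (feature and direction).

The rule copies [voice] from the environment onto the target, so the assimilating feature is voicing.
The conditioning segment sits to the right of the focus bar, meaning the trigger follows the segment that changes — regressive assimilation.

regressive voicing assimilation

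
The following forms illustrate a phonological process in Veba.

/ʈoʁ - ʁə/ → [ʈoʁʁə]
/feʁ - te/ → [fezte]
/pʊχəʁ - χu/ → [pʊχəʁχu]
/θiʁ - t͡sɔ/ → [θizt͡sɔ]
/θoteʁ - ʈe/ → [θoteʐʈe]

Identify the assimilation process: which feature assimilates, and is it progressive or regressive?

Comparing underlying and surface forms, /ʁ/ → [z] is the alternation; the neighbouring /t/ is constant.
The change uvular → alveolar matches the place of the following /t/, identifying this as place assimilation.
Manner and voice are unchanged, so the assimilation is partial, not total.
The same holds elsewhere in the data: /ʁ/ → [z] before /t͡s/ (uvular → alveolar, matching alveolar); /ʁ/ → [ʐ] before /ʈ/ (uvular → retroflex, matching retroflex) — only place changes, and always toward the following segment.
No alternation appears in [ʈoʁʁə], [pʊχəʁχu]: there the adjacent consonants already agree in place (/ʁ/ and /ʁ/ are both uvular; /ʁ/ and /χ/ are both uvular), so these forms are consistent with the same rule.
Since the segment that changes precedes the conditioning segment, the assimilation is regressive.

regressive place assimilation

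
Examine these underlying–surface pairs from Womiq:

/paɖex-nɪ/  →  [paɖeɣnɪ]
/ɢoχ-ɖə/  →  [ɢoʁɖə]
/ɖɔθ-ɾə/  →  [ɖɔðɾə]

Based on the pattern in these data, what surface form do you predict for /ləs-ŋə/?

[ləzŋə]

The data show regressive voicing assimilation: /x/ → [ɣ] before /n/; /χ/ → [ʁ] before /ɖ/; /θ/ → [ð] before /ɾ/. In each pair only voicing changes, matching the following consonant, while place and manner stay constant.
/s/ is a voiceless alveolar fricative. The following trigger /ŋ/ is voiced, so /s/ must become voiced as well.
A voiced alveolar fricative is [z], so the surface segment is [z].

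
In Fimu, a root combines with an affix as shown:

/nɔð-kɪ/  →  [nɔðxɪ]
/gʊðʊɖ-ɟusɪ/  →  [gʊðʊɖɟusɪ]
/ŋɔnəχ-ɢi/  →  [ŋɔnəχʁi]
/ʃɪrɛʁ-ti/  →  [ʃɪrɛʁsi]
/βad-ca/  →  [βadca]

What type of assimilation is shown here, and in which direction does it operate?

Comparing underlying and surface forms, /k/ → [x] is the alternation; the neighbouring /ð/ is constant.
/k/ is a stop while /ð/ is a fricative; the output [x] is a fricative, matching the trigger — so the feature that spreads is manner.
Place and voice are unchanged, so the assimilation is partial, not total.
The same holds elsewhere in the data: /ɢ/ → [ʁ] after /χ/ (stop → fricative, matching a fricative); /t/ → [s] after /ʁ/ (stop → fricative, matching a fricative) — only manner changes, and always toward the preceding segment.
No alternation appears in [gʊðʊɖɟusɪ], [βadca]: there the adjacent consonants already agree in manner (/ɟ/ and /ɖ/ are both stops; /c/ and /d/ are both stops), so these forms are consistent with the same rule.
Since the segment that changes follows the conditioning segment, the assimilation is progressive.

progressive manner assimilation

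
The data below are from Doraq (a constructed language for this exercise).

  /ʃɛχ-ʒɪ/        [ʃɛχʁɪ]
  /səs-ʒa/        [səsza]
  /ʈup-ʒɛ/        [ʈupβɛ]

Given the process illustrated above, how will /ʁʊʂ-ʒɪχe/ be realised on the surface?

[ʁʊʂʐɪχe]

The data show progressive place assimilation: /ʒ/ → [ʁ] after /χ/; /ʒ/ → [z] after /s/; /ʒ/ → [β] after /p/. In each pair only place changes, matching the preceding consonant, while manner and voice stay constant.
The rule targets /ʒ/ (voiced postalveolar fricative), which sits after the trigger /ʂ/ (retroflex).
The voiced retroflex fricative is [ʐ], so /ʒ/ → [ʐ].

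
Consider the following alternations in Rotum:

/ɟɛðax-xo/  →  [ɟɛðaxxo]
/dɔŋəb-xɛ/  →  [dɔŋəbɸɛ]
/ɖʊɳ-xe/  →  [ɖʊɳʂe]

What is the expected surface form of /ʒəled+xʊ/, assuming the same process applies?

[ʒəledsʊ]

The data show progressive place assimilation: /x/ → [ɸ] after /b/; /x/ → [ʂ] after /ɳ/. In each pair only place changes, matching the preceding consonant, while manner and voice stay constant.
Nothing changes in [ɟɛðaxxo]: there the adjacent consonants already agree in place (/x/ and /x/ are both velar), so this form is consistent with the same rule.
The rule targets /x/ (voiceless velar fricative), which sits after the trigger /d/ (alveolar).
The voiceless alveolar fricative is [s], so /x/ → [s].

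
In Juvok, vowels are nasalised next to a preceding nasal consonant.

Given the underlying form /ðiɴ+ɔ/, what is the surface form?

/ɔ/ sits next to the nasal /ɴ/ and is therefore nasalised to [ɔ̃].

[ðiɴɔ̃]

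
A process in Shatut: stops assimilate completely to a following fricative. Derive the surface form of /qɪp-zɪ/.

[qɪzzɪ]

/p/ is the segment targeted by the rule; it sits immediately before /z/, so it assimilates completely and surfaces as [z].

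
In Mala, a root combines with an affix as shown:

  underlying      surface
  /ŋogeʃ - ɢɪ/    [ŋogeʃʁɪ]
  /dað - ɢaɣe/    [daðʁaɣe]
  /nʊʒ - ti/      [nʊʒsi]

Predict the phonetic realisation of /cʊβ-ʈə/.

[cʊβʂə]

The data show progressive manner assimilation: /ɢ/ → [ʁ] after /ʃ/; /ɢ/ → [ʁ] after /ð/; /t/ → [s] after /ʒ/. In each pair only manner changes, matching the preceding consonant, while place and voice stay constant.
/ʈ/ is a voiceless retroflex stop. The preceding trigger /β/ is a fricative, so /ʈ/ must become a fricative as well.
The voiceless retroflex fricative is [ʂ], so /ʈ/ → [ʂ].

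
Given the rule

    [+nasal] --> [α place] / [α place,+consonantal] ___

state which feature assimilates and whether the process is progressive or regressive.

progressive place assimilation

The rule copies the place features (abbreviated [place]) from the environment onto the target, so the assimilating feature is place.
Since the environment is written before the underscore, the trigger precedes the target; the direction is progressive.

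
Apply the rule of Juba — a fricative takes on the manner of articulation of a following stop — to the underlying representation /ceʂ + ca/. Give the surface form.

The rule targets /ʂ/ (voiceless retroflex fricative), which sits before the trigger /c/ (stop).
The voiceless retroflex stop is [ʈ], so /ʂ/ → [ʈ].

[ceʈca]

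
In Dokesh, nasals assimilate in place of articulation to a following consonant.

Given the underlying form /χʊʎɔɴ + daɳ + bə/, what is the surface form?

/ɴ/ is a voiced uvular nasal. The following trigger /d/ is alveolar, so /ɴ/ must become alveolar as well.
A voiced alveolar nasal is [n], so the surface segment is [n].
The same rule applies at the second boundary: /ɳ/ → [m] next to /b/.

[χʊʎɔndambə]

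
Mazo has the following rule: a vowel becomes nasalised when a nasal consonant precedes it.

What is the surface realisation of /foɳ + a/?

The vowel /a/ is adjacent to the preceding nasal /ɳ/, so it acquires [+nasal] and surfaces as [ã].

[foɳã]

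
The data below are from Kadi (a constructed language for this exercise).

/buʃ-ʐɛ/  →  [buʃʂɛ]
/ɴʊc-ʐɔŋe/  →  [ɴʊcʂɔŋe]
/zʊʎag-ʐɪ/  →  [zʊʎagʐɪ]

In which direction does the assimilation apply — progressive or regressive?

progressive

The segment that alternates is /ʐ/, which surfaces as [ʂ] when adjacent to /ʃ/.
/ʐ/ is voiced while /ʃ/ is voiceless; the output [ʂ] is voiceless, matching the trigger — so the feature that spreads is voicing.
Checking the remaining alternation: /ʐ/ → [ʂ] after /c/ (voiced → voiceless, matching voiceless) — only voicing changes, and always toward the preceding segment.
Nothing changes in [zʊʎagʐɪ]: there the adjacent consonants already agree in voicing (/ʐ/ and /g/ are both voiced), so this form is consistent with the same rule.
The trigger is the preceding segment, so the direction is progressive (perseverative).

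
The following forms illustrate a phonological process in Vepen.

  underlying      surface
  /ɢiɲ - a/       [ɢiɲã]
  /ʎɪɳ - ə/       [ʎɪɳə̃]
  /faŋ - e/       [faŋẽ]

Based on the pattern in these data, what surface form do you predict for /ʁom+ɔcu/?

[ʁomɔ̃cu]

The data show progressive nasality assimilation (vowel nasalisation): /a/ → [ã] after /ɲ/; /ə/ → [ə̃] after /ɳ/; /e/ → [ẽ] after /ŋ/ — a vowel is nasalised by an immediately preceding nasal consonant.
/ɔ/ sits next to the nasal /m/ and is therefore nasalised to [ɔ̃].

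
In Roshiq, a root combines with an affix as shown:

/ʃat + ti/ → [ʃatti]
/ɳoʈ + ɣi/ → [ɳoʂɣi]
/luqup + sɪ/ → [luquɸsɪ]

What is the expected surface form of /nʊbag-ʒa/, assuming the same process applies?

The data show regressive manner assimilation: /ʈ/ → [ʂ] before /ɣ/; /p/ → [ɸ] before /s/. In each pair only manner changes, matching the following consonant, while place and voice stay constant.
No alternation appears in [ʃatti]: there the adjacent consonants already agree in manner (/t/ and /t/ are both stops), so this form is consistent with the same rule.
/g/ is a voiced velar stop. The following trigger /ʒ/ is a fricative, so /g/ must become a fricative as well.
A voiced velar fricative is [ɣ], so the surface segment is [ɣ].

[nʊbaɣʒa]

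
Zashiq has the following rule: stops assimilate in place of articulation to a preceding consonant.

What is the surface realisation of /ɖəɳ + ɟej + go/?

[ɖəɳɖejɟo]

/ɟ/ is a voiced palatal stop. The preceding trigger /ɳ/ is retroflex, so /ɟ/ must become retroflex as well.
A voiced retroflex stop is [ɖ], so the surface segment is [ɖ].
The same rule applies at the second boundary: /g/ → [ɟ] next to /j/.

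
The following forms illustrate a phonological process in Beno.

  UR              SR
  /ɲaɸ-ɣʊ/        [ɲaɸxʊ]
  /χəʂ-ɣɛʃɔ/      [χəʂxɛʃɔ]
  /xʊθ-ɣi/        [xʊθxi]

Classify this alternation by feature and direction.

progressive voicing assimilation

Underlying /ɣ/ is realised as [x] next to /ɸ/; /ɸ/ itself does not change.
The change voiced → voiceless matches the voicing of the preceding /ɸ/, identifying this as voicing assimilation.
Place and manner are unchanged, so the assimilation is partial, not total.
Checking the remaining alternations: /ɣ/ → [x] after /ʂ/ (voiced → voiceless, matching voiceless); /ɣ/ → [x] after /θ/ (voiced → voiceless, matching voiceless) — only voicing changes, and always toward the preceding segment.
The trigger is the preceding segment, so the direction is progressive (perseverative).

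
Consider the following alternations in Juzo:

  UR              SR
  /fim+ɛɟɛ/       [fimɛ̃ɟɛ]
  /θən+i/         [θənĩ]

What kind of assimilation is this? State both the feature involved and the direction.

progressive nasality assimilation (vowel nasalisation)

The vowel /ɛ/ surfaces as nasalised [ɛ̃] next to the preceding nasal /m/ — it has acquired the [+nasal] feature of its neighbour.
Likewise in the remaining data: /i/ → [ĩ] after /n/ — each time a vowel is nasalised next to a preceding nasal.
Because the conditioning nasal is to the left of the vowel that changes, the process is progressive (perseverative).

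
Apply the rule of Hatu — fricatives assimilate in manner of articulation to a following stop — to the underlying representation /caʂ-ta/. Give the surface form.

[caʈta]

The rule targets /ʂ/ (voiceless retroflex fricative), which sits before the trigger /t/ (stop).
A voiceless retroflex stop is [ʈ], so the surface segment is [ʈ].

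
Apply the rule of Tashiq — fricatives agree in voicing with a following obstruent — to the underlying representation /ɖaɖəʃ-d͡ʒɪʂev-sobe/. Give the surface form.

/ʃ/ is a voiceless postalveolar fricative. The following trigger /d͡ʒ/ is voiced, so /ʃ/ must become voiced as well.
Changing only its voicing to voiced gives [ʒ] — the voiced postalveolar fricative.
The same rule applies at the second boundary: /v/ → [f] next to /s/.

[ɖaɖəʒd͡ʒɪʂefsobe]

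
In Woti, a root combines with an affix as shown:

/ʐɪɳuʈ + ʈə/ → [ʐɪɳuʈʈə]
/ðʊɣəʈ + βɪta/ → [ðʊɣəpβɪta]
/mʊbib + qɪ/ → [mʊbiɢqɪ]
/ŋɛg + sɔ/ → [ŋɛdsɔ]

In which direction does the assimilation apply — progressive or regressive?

The segment that alternates is /ʈ/, which surfaces as [p] when adjacent to /β/.
The change retroflex → bilabial matches the place of the following /β/, identifying this as place assimilation.
Checking the remaining alternations: /b/ → [ɢ] before /q/ (bilabial → uvular, matching uvular); /g/ → [d] before /s/ (velar → alveolar, matching alveolar) — only place changes, and always toward the following segment.
No alternation appears in [ʐɪɳuʈʈə]: there the adjacent consonants already agree in place (/ʈ/ and /ʈ/ are both retroflex), so this form is consistent with the same rule.
The trigger is the following segment, so the direction is regressive (anticipatory).

regressive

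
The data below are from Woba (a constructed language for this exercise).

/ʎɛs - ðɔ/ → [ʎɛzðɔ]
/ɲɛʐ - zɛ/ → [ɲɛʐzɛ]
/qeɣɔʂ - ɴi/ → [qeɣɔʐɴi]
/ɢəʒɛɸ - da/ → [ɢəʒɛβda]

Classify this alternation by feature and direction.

regressive voicing assimilation

Underlying /s/ is realised as [z] next to /ð/; /ð/ itself does not change.
The change voiceless → voiced matches the voicing of the following /ð/, identifying this as voicing assimilation.
Place and manner are unchanged, so the assimilation is partial, not total.
The other alternating forms pattern the same way: /ʂ/ → [ʐ] before /ɴ/ (voiceless → voiced, matching voiced); /ɸ/ → [β] before /d/ (voiceless → voiced, matching voiced) — only voicing changes, and always toward the following segment.
Nothing changes in [ɲɛʐzɛ]: there the adjacent consonants already agree in voicing (/ʐ/ and /z/ are both voiced), so this form is consistent with the same rule.
Since the segment that changes precedes the conditioning segment, the assimilation is regressive.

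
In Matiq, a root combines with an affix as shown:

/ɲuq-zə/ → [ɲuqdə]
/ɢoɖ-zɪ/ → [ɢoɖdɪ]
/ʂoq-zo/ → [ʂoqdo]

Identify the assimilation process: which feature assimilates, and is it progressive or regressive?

progressive manner assimilation

Comparing underlying and surface forms, /z/ → [d] is the alternation; the neighbouring /q/ is constant.
/z/ is a fricative while /q/ is a stop; the output [d] is a stop, matching the trigger — so the feature that spreads is manner.
Place and voice are unchanged, so the assimilation is partial, not total.
The same holds elsewhere in the data: /z/ → [d] after /ɖ/ (fricative → stop, matching a stop) — only manner changes, and always toward the preceding segment.
The trigger is the preceding segment, so the direction is progressive (perseverative).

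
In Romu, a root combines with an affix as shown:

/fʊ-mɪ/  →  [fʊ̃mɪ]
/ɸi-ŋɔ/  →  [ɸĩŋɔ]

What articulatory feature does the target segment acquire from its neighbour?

nasality

The vowel /ʊ/ surfaces as nasalised [ʊ̃] next to the following nasal /m/ — it has acquired the [+nasal] feature of its neighbour.
The other form shows the same pattern: /i/ → [ĩ] before /ŋ/ — each time a vowel is nasalised next to a following nasal.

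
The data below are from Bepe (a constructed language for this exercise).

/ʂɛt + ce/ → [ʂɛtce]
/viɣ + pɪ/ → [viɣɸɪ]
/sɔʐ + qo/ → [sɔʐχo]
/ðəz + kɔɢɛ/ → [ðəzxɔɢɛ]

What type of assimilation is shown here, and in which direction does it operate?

progressive manner assimilation

Underlying /p/ is realised as [ɸ] next to /ɣ/; /ɣ/ itself does not change.
The change stop → fricative matches the manner of the preceding /ɣ/, identifying this as manner assimilation.
Place and voice are unchanged, so the assimilation is partial, not total.
Checking the remaining alternations: /q/ → [χ] after /ʐ/ (stop → fricative, matching a fricative); /k/ → [x] after /z/ (stop → fricative, matching a fricative) — only manner changes, and always toward the preceding segment.
Nothing changes in [ʂɛtce]: there the adjacent consonants already agree in manner (/c/ and /t/ are both stops), so this form is consistent with the same rule.
The trigger is the preceding segment, so the direction is progressive (perseverative).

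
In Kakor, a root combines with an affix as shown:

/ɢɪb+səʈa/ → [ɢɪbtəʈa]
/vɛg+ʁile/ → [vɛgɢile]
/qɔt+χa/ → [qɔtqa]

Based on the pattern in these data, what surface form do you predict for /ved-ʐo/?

[vedɖo]

The data show progressive manner assimilation: /s/ → [t] after /b/; /ʁ/ → [ɢ] after /g/; /χ/ → [q] after /t/. In each pair only manner changes, matching the preceding consonant, while place and voice stay constant.
The rule targets /ʐ/ (voiced retroflex fricative), which sits after the trigger /d/ (stop).
A voiced retroflex stop is [ɖ], so the surface segment is [ɖ].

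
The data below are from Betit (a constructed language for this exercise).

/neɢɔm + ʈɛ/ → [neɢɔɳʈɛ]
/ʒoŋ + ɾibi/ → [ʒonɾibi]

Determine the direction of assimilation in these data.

regressive

Comparing underlying and surface forms, /m/ → [ɳ] is the alternation; the neighbouring /ʈ/ is constant.
/m/ is bilabial while /ʈ/ is retroflex; the output [ɳ] is retroflex, matching the trigger — so the feature that spreads is place.
The other alternating form patterns the same way: /ŋ/ → [n] before /ɾ/ (velar → alveolar, matching alveolar) — only place changes, and always toward the following segment.
The trigger is the following segment, so the direction is regressive (anticipatory).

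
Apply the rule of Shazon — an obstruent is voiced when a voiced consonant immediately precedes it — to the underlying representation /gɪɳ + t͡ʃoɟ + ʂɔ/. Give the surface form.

The rule targets /t͡ʃ/ (voiceless postalveolar affricate), which sits after the trigger /ɳ/ (voiced).
The voiced postalveolar affricate is [d͡ʒ], so /t͡ʃ/ → [d͡ʒ].
The same rule applies at the second boundary: /ʂ/ → [ʐ] next to /ɟ/.

[gɪɳd͡ʒoɟʐɔ]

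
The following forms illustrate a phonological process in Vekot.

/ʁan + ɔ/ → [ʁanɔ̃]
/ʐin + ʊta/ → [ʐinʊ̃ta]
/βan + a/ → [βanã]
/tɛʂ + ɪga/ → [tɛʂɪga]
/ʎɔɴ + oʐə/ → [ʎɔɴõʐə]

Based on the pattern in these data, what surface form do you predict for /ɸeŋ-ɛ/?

[ɸeŋɛ̃]

The data show progressive nasality assimilation (vowel nasalisation): /ɔ/ → [ɔ̃] after /n/; /ʊ/ → [ʊ̃] after /n/; /a/ → [ã] after /n/; /o/ → [õ] after /ɴ/ — a vowel is nasalised by an immediately preceding nasal consonant.
No change occurs in [tɛʂɪga] because the vowel at the boundary is adjacent to an oral consonant, not a nasal (/ɪ/ next to /ʂ/).
/ɛ/ sits next to the nasal /ŋ/ and is therefore nasalised to [ɛ̃].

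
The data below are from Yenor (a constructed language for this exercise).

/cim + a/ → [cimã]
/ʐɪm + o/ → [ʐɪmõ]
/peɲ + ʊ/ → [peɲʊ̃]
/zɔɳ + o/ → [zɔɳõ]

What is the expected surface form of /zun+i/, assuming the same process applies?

The data show progressive nasality assimilation (vowel nasalisation): /a/ → [ã] after /m/; /o/ → [õ] after /m/; /ʊ/ → [ʊ̃] after /ɲ/; /o/ → [õ] after /ɳ/ — a vowel is nasalised by an immediately preceding nasal consonant.
The vowel /i/ is adjacent to the preceding nasal /n/, so it acquires [+nasal] and surfaces as [ĩ].

[zunĩ]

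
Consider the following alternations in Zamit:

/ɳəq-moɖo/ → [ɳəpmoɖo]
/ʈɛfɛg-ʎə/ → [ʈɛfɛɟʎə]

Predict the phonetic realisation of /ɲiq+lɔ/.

[ɲitlɔ]

The data show regressive place assimilation: /q/ → [p] before /m/; /g/ → [ɟ] before /ʎ/. In each pair only place changes, matching the following consonant, while manner and voice stay constant.
/q/ is a voiceless uvular stop. The following trigger /l/ is alveolar, so /q/ must become alveolar as well.
The voiceless alveolar stop is [t], so /q/ → [t].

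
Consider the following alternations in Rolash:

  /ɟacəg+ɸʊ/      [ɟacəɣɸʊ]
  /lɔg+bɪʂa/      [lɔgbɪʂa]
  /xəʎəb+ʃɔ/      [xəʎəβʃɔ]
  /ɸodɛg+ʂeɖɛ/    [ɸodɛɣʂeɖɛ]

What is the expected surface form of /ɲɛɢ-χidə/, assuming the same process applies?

The data show regressive manner assimilation: /g/ → [ɣ] before /ɸ/; /b/ → [β] before /ʃ/; /g/ → [ɣ] before /ʂ/. In each pair only manner changes, matching the following consonant, while place and voice stay constant.
Nothing changes in [lɔgbɪʂa]: there the adjacent consonants already agree in manner (/g/ and /b/ are both stops), so this form is consistent with the same rule.
The rule targets /ɢ/ (voiced uvular stop), which sits before the trigger /χ/ (fricative).
A voiced uvular fricative is [ʁ], so the surface segment is [ʁ].

[ɲɛʁχidə]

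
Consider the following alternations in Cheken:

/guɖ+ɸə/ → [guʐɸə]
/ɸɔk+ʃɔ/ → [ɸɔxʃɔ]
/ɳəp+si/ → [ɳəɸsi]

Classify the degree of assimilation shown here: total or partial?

The segment that alternates is /ɖ/, which surfaces as [ʐ] when adjacent to /ɸ/.
The change stop → fricative matches the manner of the following /ɸ/, identifying this as manner assimilation.
Place and voice are unchanged, so the assimilation is partial, not total.
Checking the remaining alternations: /k/ → [x] before /ʃ/ (stop → fricative, matching a fricative); /p/ → [ɸ] before /s/ (stop → fricative, matching a fricative) — only manner changes, and always toward the following segment.

partial assimilation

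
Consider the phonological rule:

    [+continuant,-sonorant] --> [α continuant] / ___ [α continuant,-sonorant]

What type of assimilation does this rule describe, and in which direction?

The shared variable α links the value of [continuant] on the target to that of the neighbouring obstruent. [continuant] distinguishes stops from fricatives — a manner-of-articulation feature — so this is manner assimilation.
Since the environment is written after the underscore, the trigger follows the target; the direction is regressive.

regressive manner assimilation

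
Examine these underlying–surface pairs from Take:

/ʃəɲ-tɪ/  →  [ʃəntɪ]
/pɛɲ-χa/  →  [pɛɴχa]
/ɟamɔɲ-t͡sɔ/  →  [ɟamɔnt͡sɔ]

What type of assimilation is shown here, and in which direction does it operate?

The segment that alternates is /ɲ/, which surfaces as [n] when adjacent to /t/.
The change palatal → alveolar matches the place of the following /t/, identifying this as place assimilation.
Manner and voice are unchanged, so the assimilation is partial, not total.
Checking the remaining alternations: /ɲ/ → [ɴ] before /χ/ (palatal → uvular, matching uvular); /ɲ/ → [n] before /t͡s/ (palatal → alveolar, matching alveolar) — only place changes, and always toward the following segment.
The trigger is the following segment, so the direction is regressive (anticipatory).

regressive place assimilation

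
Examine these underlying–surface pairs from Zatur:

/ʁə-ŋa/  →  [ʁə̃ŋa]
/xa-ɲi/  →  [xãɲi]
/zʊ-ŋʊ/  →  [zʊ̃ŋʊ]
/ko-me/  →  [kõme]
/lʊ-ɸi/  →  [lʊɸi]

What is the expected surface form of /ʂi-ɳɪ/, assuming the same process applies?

The data show regressive nasality assimilation (vowel nasalisation): /ə/ → [ə̃] before /ŋ/; /a/ → [ã] before /ɲ/; /ʊ/ → [ʊ̃] before /ŋ/; /o/ → [õ] before /m/ — a vowel is nasalised by an immediately following nasal consonant.
No change occurs in [lʊɸi] because the vowel at the boundary is adjacent to an oral consonant, not a nasal (/ʊ/ next to /ɸ/).
/i/ sits next to the nasal /ɳ/ and is therefore nasalised to [ĩ].

[ʂĩɳɪ]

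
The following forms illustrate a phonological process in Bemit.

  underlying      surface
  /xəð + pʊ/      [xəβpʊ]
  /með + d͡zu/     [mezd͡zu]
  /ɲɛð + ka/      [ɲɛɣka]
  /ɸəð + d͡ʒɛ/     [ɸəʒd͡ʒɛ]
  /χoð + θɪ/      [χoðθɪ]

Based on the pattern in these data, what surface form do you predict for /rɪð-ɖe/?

The data show regressive place assimilation: /ð/ → [β] before /p/; /ð/ → [z] before /d͡z/; /ð/ → [ɣ] before /k/; /ð/ → [ʒ] before /d͡ʒ/. In each pair only place changes, matching the following consonant, while manner and voice stay constant.
No alternation appears in [χoðθɪ]: there the adjacent consonants already agree in place (/ð/ and /θ/ are both dental), so this form is consistent with the same rule.
/ð/ is a voiced dental fricative. The following trigger /ɖ/ is retroflex, so /ð/ must become retroflex as well.
A voiced retroflex fricative is [ʐ], so the surface segment is [ʐ].

[rɪʐɖe]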